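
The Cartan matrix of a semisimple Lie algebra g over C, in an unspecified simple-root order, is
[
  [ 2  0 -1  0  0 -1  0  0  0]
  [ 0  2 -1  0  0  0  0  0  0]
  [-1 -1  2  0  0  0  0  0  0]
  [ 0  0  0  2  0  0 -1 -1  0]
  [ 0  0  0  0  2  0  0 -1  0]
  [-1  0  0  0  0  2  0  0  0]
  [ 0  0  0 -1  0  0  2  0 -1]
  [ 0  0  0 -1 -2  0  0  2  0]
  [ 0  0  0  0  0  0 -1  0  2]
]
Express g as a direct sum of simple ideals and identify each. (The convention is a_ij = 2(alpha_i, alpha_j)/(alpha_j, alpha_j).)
The diagram associated to this matrix has two connected components: the simple roots {alpha_1, alpha_2, alpha_3, alpha_6} form a chain of 4 nodes with single edges (A_4), and {alpha_4, alpha_5, alpha_7, alpha_8, alpha_9} form a chain of 5 nodes with a double edge at one end; the terminal node there is the unique short simple root (B_5). A semisimple Lie algebra decomposes uniquely as the direct sum of simple ideals, one per connected component of its Dynkin diagram, so g ≅ A_4 ⊕ B_5 (dimension 24 + 55 = 79).

A4 ⊕ B5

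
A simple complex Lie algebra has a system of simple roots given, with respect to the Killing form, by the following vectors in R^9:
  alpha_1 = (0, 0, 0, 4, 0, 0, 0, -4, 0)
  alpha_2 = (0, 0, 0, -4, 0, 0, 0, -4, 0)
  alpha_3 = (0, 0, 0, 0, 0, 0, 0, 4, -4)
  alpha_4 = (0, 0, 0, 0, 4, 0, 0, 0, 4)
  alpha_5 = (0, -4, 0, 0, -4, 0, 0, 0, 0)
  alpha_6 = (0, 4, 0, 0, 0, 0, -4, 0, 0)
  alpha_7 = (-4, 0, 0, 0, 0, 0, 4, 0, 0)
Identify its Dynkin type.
D7

Compute the Cartan integers a_ij = 2(alpha_i, alpha_j)/(alpha_j, alpha_j); the resulting 7x7 Cartan matrix is
[[2, 0, -1, 0, 0, 0, 0], [0, 2, -1, 0, 0, 0, 0], [-1, -1, 2, -1, 0, 0, 0], [0, 0, -1, 2, -1, 0, 0], [0, 0, 0, -1, 2, -1, 0], [0, 0, 0, 0, -1, 2, -1], [0, 0, 0, 0, 0, -1, 2]].
All simple roots have the same length, so the diagram is simply laced. The associated Dynkin diagram is a chain of 5 nodes with a fork of two nodes at one end (D_7), so the type is D_7 (the algebra so(14)).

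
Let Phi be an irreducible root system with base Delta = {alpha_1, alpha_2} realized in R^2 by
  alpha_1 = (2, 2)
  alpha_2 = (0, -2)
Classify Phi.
Compute the Cartan integers a_ij = 2(alpha_i, alpha_j)/(alpha_j, alpha_j); the resulting 2x2 Cartan matrix is
[[2, -2], [-1, 2]].
The roots have two lengths (squared-length ratio 2:1); the short ones are alpha_{2}. The associated Dynkin diagram is a chain of 2 nodes with a double edge at one end; the terminal node there is the unique short simple root (B_2), so the type is B_2 (the algebra so(5)).

B_2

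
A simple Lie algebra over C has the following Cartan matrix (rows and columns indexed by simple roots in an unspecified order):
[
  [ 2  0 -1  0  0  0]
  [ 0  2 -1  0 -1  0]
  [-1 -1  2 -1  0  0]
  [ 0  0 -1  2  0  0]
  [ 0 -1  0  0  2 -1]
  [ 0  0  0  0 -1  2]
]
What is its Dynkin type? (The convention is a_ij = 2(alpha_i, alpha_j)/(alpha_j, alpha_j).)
The matrix has rank 6 with 2's on the diagonal. Reading the off-diagonal entries as Dynkin edges (a single edge where a_ij = a_ji = -1; a double or triple edge where a_ij * a_ji = 2 or 3), the diagram is a chain of 4 nodes with a fork of two nodes at one end (D_6). One simple-root ordering that puts it in standard form is (alpha_6, alpha_5, alpha_2, alpha_3, alpha_1, alpha_4). So the algebra is type D_6, i.e. so(12).

D_6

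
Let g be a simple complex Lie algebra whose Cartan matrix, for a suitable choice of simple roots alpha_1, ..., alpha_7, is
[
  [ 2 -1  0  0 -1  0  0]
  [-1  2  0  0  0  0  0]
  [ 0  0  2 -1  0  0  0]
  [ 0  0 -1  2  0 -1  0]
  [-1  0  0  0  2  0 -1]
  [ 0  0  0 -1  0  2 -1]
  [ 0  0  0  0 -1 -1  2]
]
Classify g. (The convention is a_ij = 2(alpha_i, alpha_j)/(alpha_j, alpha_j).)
A_7 (sl(8))

The matrix has rank 7 with 2's on the diagonal. Reading the off-diagonal entries as Dynkin edges (a single edge where a_ij = a_ji = -1; a double or triple edge where a_ij * a_ji = 2 or 3), the diagram is a chain of 7 nodes with single edges (A_7). One simple-root ordering that puts it in standard form is (alpha_3, alpha_4, alpha_6, alpha_7, alpha_5, alpha_1, alpha_2). So the algebra is type A_7, i.e. sl(8).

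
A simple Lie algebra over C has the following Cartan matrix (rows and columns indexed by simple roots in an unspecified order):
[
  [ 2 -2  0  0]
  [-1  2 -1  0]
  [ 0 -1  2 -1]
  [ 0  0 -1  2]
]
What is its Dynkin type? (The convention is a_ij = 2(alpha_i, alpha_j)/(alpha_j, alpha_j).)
C_4 (sp(8))

The matrix has rank 4 with 2's on the diagonal. Reading the off-diagonal entries as Dynkin edges (a single edge where a_ij = a_ji = -1; a double or triple edge where a_ij * a_ji = 2 or 3), the diagram is a chain of 4 nodes with a double edge at one end; the terminal node there is the unique long simple root (C_4). One simple-root ordering that puts it in standard form is (alpha_4, alpha_3, alpha_2, alpha_1). So the algebra is type C_4, i.e. sp(8).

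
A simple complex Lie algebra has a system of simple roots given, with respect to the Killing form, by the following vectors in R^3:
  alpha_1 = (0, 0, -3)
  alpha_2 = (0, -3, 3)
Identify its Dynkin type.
Compute the Cartan integers a_ij = 2(alpha_i, alpha_j)/(alpha_j, alpha_j); the resulting 2x2 Cartan matrix is
[[2, -1], [-2, 2]].
The roots have two lengths (squared-length ratio 2:1); the short ones are alpha_{1}. The associated Dynkin diagram is a chain of 2 nodes with a double edge at one end; the terminal node there is the unique short simple root (B_2), so the type is B_2 (the algebra so(5)).

B2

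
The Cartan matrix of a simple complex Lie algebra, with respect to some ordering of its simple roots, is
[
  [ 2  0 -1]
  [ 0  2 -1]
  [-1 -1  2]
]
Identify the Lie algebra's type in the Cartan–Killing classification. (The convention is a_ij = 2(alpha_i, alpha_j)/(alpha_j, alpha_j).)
The matrix has rank 3 with 2's on the diagonal. Reading the off-diagonal entries as Dynkin edges (a single edge where a_ij = a_ji = -1; a double or triple edge where a_ij * a_ji = 2 or 3), the diagram is a chain of 3 nodes with single edges (A_3). One simple-root ordering that puts it in standard form is (alpha_1, alpha_3, alpha_2). So the algebra is type A_3, i.e. sl(4).

A_3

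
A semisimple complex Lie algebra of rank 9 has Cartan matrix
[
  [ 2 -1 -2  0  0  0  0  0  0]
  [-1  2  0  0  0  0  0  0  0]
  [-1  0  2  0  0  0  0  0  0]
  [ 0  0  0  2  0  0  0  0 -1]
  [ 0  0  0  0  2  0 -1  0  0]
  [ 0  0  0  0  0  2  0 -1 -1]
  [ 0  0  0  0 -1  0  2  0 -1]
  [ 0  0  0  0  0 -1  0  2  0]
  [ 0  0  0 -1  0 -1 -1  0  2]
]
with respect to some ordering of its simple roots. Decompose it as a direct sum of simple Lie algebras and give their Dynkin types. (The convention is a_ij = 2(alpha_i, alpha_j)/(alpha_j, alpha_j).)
The diagram associated to this matrix has two connected components: the simple roots {alpha_1, alpha_2, alpha_3} form a chain of 3 nodes with a double edge at one end; the terminal node there is the unique short simple root (B_3), and {alpha_4, alpha_5, alpha_6, alpha_7, alpha_8, alpha_9} form a chain of 5 nodes with one extra node attached to the third node from one end (E_6). A semisimple Lie algebra decomposes uniquely as the direct sum of simple ideals, one per connected component of its Dynkin diagram, so g ≅ B_3 ⊕ E_6 (dimension 21 + 78 = 99).

B3 ⊕ E6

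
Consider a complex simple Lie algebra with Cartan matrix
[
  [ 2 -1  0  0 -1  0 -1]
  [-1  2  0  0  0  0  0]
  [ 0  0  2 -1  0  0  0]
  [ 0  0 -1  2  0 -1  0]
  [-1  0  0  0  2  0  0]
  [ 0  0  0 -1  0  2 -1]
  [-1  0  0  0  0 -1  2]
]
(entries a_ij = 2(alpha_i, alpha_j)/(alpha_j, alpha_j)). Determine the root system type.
D_7

The matrix has rank 7 with 2's on the diagonal. Reading the off-diagonal entries as Dynkin edges (a single edge where a_ij = a_ji = -1; a double or triple edge where a_ij * a_ji = 2 or 3), the diagram is a chain of 5 nodes with a fork of two nodes at one end (D_7). One simple-root ordering that puts it in standard form is (alpha_3, alpha_4, alpha_6, alpha_7, alpha_1, alpha_5, alpha_2). So the algebra is type D_7, i.e. so(14).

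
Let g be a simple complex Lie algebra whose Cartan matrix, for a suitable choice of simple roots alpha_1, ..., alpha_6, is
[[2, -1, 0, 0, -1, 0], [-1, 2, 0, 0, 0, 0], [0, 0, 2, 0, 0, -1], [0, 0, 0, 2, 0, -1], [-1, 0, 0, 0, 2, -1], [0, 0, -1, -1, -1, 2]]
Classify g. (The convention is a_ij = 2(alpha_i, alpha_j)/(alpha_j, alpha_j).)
D_6 (so(12))

The matrix has rank 6 with 2's on the diagonal. Reading the off-diagonal entries as Dynkin edges (a single edge where a_ij = a_ji = -1; a double or triple edge where a_ij * a_ji = 2 or 3), the diagram is a chain of 4 nodes with a fork of two nodes at one end (D_6). One simple-root ordering that puts it in standard form is (alpha_2, alpha_1, alpha_5, alpha_6, alpha_3, alpha_4). So the algebra is type D_6, i.e. so(12).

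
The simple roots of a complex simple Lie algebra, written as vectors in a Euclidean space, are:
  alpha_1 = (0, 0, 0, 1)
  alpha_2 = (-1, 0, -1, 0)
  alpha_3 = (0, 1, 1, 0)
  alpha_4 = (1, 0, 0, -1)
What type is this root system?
B_4

Compute the Cartan integers a_ij = 2(alpha_i, alpha_j)/(alpha_j, alpha_j); the resulting 4x4 Cartan matrix is
[[2, 0, 0, -1], [0, 2, -1, -1], [0, -1, 2, 0], [-2, -1, 0, 2]].
The roots have two lengths (squared-length ratio 2:1); the short ones are alpha_{1}. The associated Dynkin diagram is a chain of 4 nodes with a double edge at one end; the terminal node there is the unique short simple root (B_4), so the type is B_4 (the algebra so(9)).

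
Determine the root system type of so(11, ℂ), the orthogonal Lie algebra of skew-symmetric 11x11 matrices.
This is so(11) with 11 odd, which has dimension 11(11-1)/2 = 55 and rank (11-1)/2 = 5. In the classification of classical Lie algebras, the orthogonal algebra so(2n+1) in an odd number of variables has type B_n; here n = 5, so the Dynkin diagram is a chain of 5 nodes with a double edge at one end; the terminal node there is the unique short simple root (B_5). Hence the type is B_5.

B5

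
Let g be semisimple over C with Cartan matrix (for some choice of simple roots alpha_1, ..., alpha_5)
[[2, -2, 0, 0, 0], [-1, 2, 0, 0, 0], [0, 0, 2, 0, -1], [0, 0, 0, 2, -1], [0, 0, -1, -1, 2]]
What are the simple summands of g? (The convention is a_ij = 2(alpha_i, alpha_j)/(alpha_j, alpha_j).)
A_3 ⊕ B_2

The diagram associated to this matrix has two connected components: the simple roots {alpha_3, alpha_4, alpha_5} form a chain of 3 nodes with single edges (A_3), and {alpha_1, alpha_2} form a chain of 2 nodes with a double edge at one end; the terminal node there is the unique short simple root (B_2). A semisimple Lie algebra decomposes uniquely as the direct sum of simple ideals, one per connected component of its Dynkin diagram, so g ≅ A_3 ⊕ B_2 (dimension 15 + 10 = 25).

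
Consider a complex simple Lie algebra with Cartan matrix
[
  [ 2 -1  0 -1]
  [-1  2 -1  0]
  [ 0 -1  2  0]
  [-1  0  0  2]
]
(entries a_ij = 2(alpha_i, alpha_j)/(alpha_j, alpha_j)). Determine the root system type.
A4

The matrix has rank 4 with 2's on the diagonal. Reading the off-diagonal entries as Dynkin edges (a single edge where a_ij = a_ji = -1; a double or triple edge where a_ij * a_ji = 2 or 3), the diagram is a chain of 4 nodes with single edges (A_4). One simple-root ordering that puts it in standard form is (alpha_3, alpha_2, alpha_1, alpha_4). So the algebra is type A_4, i.e. sl(5).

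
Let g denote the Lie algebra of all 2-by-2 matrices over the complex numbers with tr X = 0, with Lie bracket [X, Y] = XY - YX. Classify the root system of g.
This is sl(2), which has dimension 2^2 - 1 = 3 and rank 2 - 1 = 1 (a Cartan subalgebra is the diagonal traceless matrices). In the classification of classical Lie algebras, the special linear algebra sl(n+1) has type A_n; here n = 1, so the Dynkin diagram is a chain of 1 nodes with single edges (A_1). Hence the type is A_1.

A_1 (sl(2))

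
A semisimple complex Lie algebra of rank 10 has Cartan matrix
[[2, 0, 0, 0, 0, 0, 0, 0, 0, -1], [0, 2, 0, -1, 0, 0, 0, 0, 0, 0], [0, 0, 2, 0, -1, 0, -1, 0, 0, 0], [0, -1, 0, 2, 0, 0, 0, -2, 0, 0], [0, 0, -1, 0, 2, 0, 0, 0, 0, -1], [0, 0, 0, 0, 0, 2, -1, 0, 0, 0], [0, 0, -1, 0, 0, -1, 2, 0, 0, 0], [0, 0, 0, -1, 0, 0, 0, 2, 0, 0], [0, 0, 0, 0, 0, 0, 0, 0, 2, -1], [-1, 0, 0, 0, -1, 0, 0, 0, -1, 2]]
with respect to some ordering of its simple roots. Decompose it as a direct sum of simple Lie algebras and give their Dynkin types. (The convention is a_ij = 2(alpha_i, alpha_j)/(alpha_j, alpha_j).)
The diagram associated to this matrix has two connected components: the simple roots {alpha_2, alpha_4, alpha_8} form a chain of 3 nodes with a double edge at one end; the terminal node there is the unique short simple root (B_3), and {alpha_1, alpha_3, alpha_5, alpha_6, alpha_7, alpha_9, alpha_10} form a chain of 5 nodes with a fork of two nodes at one end (D_7). A semisimple Lie algebra decomposes uniquely as the direct sum of simple ideals, one per connected component of its Dynkin diagram, so g ≅ B_3 ⊕ D_7 (dimension 21 + 91 = 112).

B_3 (so(7)) + D_7 (so(14))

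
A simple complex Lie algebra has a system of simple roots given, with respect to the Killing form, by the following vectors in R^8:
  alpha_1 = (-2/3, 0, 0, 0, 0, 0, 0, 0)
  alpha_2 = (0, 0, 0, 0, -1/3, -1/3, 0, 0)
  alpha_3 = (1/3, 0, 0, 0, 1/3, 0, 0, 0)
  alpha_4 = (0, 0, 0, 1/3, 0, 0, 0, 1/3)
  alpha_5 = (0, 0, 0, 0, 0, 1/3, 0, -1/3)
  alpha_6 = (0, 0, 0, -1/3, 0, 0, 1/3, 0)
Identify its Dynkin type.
Compute the Cartan integers a_ij = 2(alpha_i, alpha_j)/(alpha_j, alpha_j); the resulting 6x6 Cartan matrix is
[[2, 0, -2, 0, 0, 0], [0, 2, -1, 0, -1, 0], [-1, -1, 2, 0, 0, 0], [0, 0, 0, 2, -1, -1], [0, -1, 0, -1, 2, 0], [0, 0, 0, -1, 0, 2]].
The roots have two lengths (squared-length ratio 2:1); the short ones are alpha_{2,3,4,5,6}. The associated Dynkin diagram is a chain of 6 nodes with a double edge at one end; the terminal node there is the unique long simple root (C_6), so the type is C_6 (the algebra sp(12)).

C6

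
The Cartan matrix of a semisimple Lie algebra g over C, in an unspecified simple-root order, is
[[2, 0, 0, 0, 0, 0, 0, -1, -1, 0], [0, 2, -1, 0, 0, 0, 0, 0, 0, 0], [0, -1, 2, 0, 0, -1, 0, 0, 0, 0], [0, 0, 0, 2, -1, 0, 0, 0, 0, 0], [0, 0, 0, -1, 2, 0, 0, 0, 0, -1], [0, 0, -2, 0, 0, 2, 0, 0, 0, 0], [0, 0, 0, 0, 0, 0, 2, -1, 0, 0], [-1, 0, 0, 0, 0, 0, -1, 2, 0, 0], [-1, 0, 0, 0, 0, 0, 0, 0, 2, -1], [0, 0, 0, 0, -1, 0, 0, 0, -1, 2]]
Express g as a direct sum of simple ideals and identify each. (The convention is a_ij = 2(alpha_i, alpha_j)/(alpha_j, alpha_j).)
A_7 + C_3

The diagram associated to this matrix has two connected components: the simple roots {alpha_1, alpha_4, alpha_5, alpha_7, alpha_8, alpha_9, alpha_10} form a chain of 7 nodes with single edges (A_7), and {alpha_2, alpha_3, alpha_6} form a chain of 3 nodes with a double edge at one end; the terminal node there is the unique long simple root (C_3). A semisimple Lie algebra decomposes uniquely as the direct sum of simple ideals, one per connected component of its Dynkin diagram, so g ≅ A_7 ⊕ C_3 (dimension 63 + 21 = 84).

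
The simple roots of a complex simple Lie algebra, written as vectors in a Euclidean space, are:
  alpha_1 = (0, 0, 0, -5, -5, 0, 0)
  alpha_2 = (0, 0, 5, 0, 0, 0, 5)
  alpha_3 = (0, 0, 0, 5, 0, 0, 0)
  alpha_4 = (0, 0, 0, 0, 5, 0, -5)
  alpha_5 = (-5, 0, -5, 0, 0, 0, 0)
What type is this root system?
B_5

Compute the Cartan integers a_ij = 2(alpha_i, alpha_j)/(alpha_j, alpha_j); the resulting 5x5 Cartan matrix is
[[2, 0, -2, -1, 0], [0, 2, 0, -1, -1], [-1, 0, 2, 0, 0], [-1, -1, 0, 2, 0], [0, -1, 0, 0, 2]].
The roots have two lengths (squared-length ratio 2:1); the short ones are alpha_{3}. The associated Dynkin diagram is a chain of 5 nodes with a double edge at one end; the terminal node there is the unique short simple root (B_5), so the type is B_5 (the algebra so(11)).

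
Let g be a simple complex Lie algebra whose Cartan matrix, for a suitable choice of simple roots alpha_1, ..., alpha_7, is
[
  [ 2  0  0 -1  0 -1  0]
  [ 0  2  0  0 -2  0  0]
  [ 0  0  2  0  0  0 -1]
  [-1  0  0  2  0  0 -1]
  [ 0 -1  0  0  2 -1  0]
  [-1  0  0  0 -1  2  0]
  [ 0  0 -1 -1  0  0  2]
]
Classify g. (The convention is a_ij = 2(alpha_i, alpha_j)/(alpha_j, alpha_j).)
C7

The matrix has rank 7 with 2's on the diagonal. Reading the off-diagonal entries as Dynkin edges (a single edge where a_ij = a_ji = -1; a double or triple edge where a_ij * a_ji = 2 or 3), the diagram is a chain of 7 nodes with a double edge at one end; the terminal node there is the unique long simple root (C_7). One simple-root ordering that puts it in standard form is (alpha_3, alpha_7, alpha_4, alpha_1, alpha_6, alpha_5, alpha_2). So the algebra is type C_7, i.e. sp(14).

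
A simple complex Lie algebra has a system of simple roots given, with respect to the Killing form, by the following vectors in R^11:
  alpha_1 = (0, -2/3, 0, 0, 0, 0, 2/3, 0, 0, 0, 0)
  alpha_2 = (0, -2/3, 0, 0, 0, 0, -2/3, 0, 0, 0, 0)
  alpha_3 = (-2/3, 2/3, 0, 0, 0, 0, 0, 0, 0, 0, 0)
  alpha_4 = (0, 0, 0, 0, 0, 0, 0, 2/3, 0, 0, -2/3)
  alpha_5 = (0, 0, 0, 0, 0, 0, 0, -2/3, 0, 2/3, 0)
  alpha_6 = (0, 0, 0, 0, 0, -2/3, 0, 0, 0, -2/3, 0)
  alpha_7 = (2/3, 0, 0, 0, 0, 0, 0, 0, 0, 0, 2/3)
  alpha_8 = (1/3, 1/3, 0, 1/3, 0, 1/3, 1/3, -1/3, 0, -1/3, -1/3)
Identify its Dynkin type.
Compute the Cartan integers a_ij = 2(alpha_i, alpha_j)/(alpha_j, alpha_j); the resulting 8x8 Cartan matrix is
[[2, 0, -1, 0, 0, 0, 0, 0], [0, 2, -1, 0, 0, 0, 0, -1], [-1, -1, 2, 0, 0, 0, -1, 0], [0, 0, 0, 2, -1, 0, -1, 0], [0, 0, 0, -1, 2, -1, 0, 0], [0, 0, 0, 0, -1, 2, 0, 0], [0, 0, -1, -1, 0, 0, 2, 0], [0, -1, 0, 0, 0, 0, 0, 2]].
All simple roots have the same length, so the diagram is simply laced. The associated Dynkin diagram is a chain of 7 nodes with one extra node attached to the third node from one end (E_8), so the type is E_8.

type E_8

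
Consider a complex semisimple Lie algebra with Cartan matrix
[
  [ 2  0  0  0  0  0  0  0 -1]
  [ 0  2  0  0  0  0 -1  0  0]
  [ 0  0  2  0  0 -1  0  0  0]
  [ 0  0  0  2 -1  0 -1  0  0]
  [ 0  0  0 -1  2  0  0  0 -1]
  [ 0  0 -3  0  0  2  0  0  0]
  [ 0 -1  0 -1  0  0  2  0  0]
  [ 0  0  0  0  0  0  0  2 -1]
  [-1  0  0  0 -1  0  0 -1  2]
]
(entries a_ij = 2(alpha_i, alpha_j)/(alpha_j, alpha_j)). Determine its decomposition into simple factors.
The diagram associated to this matrix has two connected components: the simple roots {alpha_1, alpha_2, alpha_4, alpha_5, alpha_7, alpha_8, alpha_9} form a chain of 5 nodes with a fork of two nodes at one end (D_7), and {alpha_3, alpha_6} form two nodes joined by a triple edge (G_2). A semisimple Lie algebra decomposes uniquely as the direct sum of simple ideals, one per connected component of its Dynkin diagram, so g ≅ D_7 ⊕ G_2 (dimension 91 + 14 = 105).

D_7 (so(14)) + G_2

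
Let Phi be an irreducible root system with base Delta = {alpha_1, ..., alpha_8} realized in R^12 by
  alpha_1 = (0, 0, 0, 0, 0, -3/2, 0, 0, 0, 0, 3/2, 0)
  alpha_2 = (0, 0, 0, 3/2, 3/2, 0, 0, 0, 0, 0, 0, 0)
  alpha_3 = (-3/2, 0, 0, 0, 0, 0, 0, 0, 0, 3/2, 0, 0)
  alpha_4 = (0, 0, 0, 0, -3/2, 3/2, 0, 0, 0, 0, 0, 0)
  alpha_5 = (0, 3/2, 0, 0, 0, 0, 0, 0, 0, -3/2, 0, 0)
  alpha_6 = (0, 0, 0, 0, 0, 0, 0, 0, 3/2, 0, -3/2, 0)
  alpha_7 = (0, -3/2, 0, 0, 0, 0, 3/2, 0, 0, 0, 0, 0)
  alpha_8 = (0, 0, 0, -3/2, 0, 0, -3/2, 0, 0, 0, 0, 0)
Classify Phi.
Compute the Cartan integers a_ij = 2(alpha_i, alpha_j)/(alpha_j, alpha_j); the resulting 8x8 Cartan matrix is
[[2, 0, 0, -1, 0, -1, 0, 0], [0, 2, 0, -1, 0, 0, 0, -1], [0, 0, 2, 0, -1, 0, 0, 0], [-1, -1, 0, 2, 0, 0, 0, 0], [0, 0, -1, 0, 2, 0, -1, 0], [-1, 0, 0, 0, 0, 2, 0, 0], [0, 0, 0, 0, -1, 0, 2, -1], [0, -1, 0, 0, 0, 0, -1, 2]].
All simple roots have the same length, so the diagram is simply laced. The associated Dynkin diagram is a chain of 8 nodes with single edges (A_8), so the type is A_8 (the algebra sl(9)).

A_8 (sl(9))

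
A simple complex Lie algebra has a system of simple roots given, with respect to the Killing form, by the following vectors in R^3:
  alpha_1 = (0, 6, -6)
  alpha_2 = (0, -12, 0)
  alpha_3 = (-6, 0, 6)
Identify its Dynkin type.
Compute the Cartan integers a_ij = 2(alpha_i, alpha_j)/(alpha_j, alpha_j); the resulting 3x3 Cartan matrix is
[[2, -1, -1], [-2, 2, 0], [-1, 0, 2]].
The roots have two lengths (squared-length ratio 2:1); the short ones are alpha_{1,3}. The associated Dynkin diagram is a chain of 3 nodes with a double edge at one end; the terminal node there is the unique long simple root (C_3), so the type is C_3 (the algebra sp(6)).

C_3 (sp(6))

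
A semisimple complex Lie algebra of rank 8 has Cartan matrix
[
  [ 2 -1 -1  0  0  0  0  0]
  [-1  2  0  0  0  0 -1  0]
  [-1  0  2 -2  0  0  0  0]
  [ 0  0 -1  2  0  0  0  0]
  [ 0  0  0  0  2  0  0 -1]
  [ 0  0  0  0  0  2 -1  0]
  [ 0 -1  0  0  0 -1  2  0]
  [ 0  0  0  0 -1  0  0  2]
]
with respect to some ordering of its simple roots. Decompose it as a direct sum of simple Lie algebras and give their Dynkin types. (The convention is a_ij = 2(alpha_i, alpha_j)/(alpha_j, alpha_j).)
A_2 + B_6

The diagram associated to this matrix has two connected components: the simple roots {alpha_5, alpha_8} form a chain of 2 nodes with single edges (A_2), and {alpha_1, alpha_2, alpha_3, alpha_4, alpha_6, alpha_7} form a chain of 6 nodes with a double edge at one end; the terminal node there is the unique short simple root (B_6). A semisimple Lie algebra decomposes uniquely as the direct sum of simple ideals, one per connected component of its Dynkin diagram, so g ≅ A_2 ⊕ B_6 (dimension 8 + 78 = 86).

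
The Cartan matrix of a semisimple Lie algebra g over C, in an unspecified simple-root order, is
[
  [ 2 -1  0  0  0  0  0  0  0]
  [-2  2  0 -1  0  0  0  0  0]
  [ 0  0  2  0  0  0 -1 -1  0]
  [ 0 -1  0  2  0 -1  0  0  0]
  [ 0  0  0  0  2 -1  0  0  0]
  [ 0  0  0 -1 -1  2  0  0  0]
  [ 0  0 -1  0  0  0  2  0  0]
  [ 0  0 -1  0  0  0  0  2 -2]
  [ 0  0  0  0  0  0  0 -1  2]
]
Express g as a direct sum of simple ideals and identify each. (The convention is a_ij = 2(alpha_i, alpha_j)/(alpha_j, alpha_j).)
The diagram associated to this matrix has two connected components: the simple roots {alpha_3, alpha_7, alpha_8, alpha_9} form a chain of 4 nodes with a double edge at one end; the terminal node there is the unique short simple root (B_4), and {alpha_1, alpha_2, alpha_4, alpha_5, alpha_6} form a chain of 5 nodes with a double edge at one end; the terminal node there is the unique short simple root (B_5). A semisimple Lie algebra decomposes uniquely as the direct sum of simple ideals, one per connected component of its Dynkin diagram, so g ≅ B_4 ⊕ B_5 (dimension 36 + 55 = 91).

type B_4 + type B_5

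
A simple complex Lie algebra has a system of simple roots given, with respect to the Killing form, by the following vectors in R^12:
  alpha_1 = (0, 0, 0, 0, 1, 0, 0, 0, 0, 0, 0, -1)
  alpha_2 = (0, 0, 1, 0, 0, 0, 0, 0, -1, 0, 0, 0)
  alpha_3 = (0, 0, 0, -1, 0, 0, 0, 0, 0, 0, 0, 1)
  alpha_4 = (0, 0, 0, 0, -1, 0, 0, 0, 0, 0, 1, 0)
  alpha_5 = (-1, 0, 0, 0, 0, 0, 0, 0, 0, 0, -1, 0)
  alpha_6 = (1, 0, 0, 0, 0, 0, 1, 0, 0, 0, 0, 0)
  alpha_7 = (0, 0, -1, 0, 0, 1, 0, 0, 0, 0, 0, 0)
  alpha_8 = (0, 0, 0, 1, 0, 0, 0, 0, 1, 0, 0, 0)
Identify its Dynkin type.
Compute the Cartan integers a_ij = 2(alpha_i, alpha_j)/(alpha_j, alpha_j); the resulting 8x8 Cartan matrix is
[[2, 0, -1, -1, 0, 0, 0, 0], [0, 2, 0, 0, 0, 0, -1, -1], [-1, 0, 2, 0, 0, 0, 0, -1], [-1, 0, 0, 2, -1, 0, 0, 0], [0, 0, 0, -1, 2, -1, 0, 0], [0, 0, 0, 0, -1, 2, 0, 0], [0, -1, 0, 0, 0, 0, 2, 0], [0, -1, -1, 0, 0, 0, 0, 2]].
All simple roots have the same length, so the diagram is simply laced. The associated Dynkin diagram is a chain of 8 nodes with single edges (A_8), so the type is A_8 (the algebra sl(9)).

A8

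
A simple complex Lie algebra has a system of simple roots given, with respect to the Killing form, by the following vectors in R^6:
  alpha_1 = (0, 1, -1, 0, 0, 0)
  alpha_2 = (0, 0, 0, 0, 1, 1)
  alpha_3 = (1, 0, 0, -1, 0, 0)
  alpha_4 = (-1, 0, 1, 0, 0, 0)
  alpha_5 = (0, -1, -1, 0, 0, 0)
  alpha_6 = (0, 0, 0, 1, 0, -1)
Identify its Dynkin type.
Compute the Cartan integers a_ij = 2(alpha_i, alpha_j)/(alpha_j, alpha_j); the resulting 6x6 Cartan matrix is
[[2, 0, 0, -1, 0, 0], [0, 2, 0, 0, 0, -1], [0, 0, 2, -1, 0, -1], [-1, 0, -1, 2, -1, 0], [0, 0, 0, -1, 2, 0], [0, -1, -1, 0, 0, 2]].
All simple roots have the same length, so the diagram is simply laced. The associated Dynkin diagram is a chain of 4 nodes with a fork of two nodes at one end (D_6), so the type is D_6 (the algebra so(12)).

type D_6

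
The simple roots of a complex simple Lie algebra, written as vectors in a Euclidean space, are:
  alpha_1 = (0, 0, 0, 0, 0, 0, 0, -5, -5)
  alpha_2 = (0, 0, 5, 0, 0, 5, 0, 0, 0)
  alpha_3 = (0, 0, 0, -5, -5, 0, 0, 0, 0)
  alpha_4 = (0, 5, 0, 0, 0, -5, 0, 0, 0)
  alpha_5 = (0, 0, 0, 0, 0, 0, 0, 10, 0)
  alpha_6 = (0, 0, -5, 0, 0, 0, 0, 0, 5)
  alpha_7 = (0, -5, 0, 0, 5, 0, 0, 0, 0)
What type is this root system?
Compute the Cartan integers a_ij = 2(alpha_i, alpha_j)/(alpha_j, alpha_j); the resulting 7x7 Cartan matrix is
[[2, 0, 0, 0, -1, -1, 0], [0, 2, 0, -1, 0, -1, 0], [0, 0, 2, 0, 0, 0, -1], [0, -1, 0, 2, 0, 0, -1], [-2, 0, 0, 0, 2, 0, 0], [-1, -1, 0, 0, 0, 2, 0], [0, 0, -1, -1, 0, 0, 2]].
The roots have two lengths (squared-length ratio 2:1); the short ones are alpha_{1,2,3,4,6,7}. The associated Dynkin diagram is a chain of 7 nodes with a double edge at one end; the terminal node there is the unique long simple root (C_7), so the type is C_7 (the algebra sp(14)).

C_7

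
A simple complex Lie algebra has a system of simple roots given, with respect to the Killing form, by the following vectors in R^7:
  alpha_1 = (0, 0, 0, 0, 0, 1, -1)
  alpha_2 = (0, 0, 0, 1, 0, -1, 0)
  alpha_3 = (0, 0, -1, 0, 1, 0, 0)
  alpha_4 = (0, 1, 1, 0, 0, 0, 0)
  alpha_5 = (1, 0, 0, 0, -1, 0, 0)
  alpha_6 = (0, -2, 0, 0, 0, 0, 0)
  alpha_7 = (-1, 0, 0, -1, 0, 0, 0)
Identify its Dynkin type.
type C_7

Compute the Cartan integers a_ij = 2(alpha_i, alpha_j)/(alpha_j, alpha_j); the resulting 7x7 Cartan matrix is
[[2, -1, 0, 0, 0, 0, 0], [-1, 2, 0, 0, 0, 0, -1], [0, 0, 2, -1, -1, 0, 0], [0, 0, -1, 2, 0, -1, 0], [0, 0, -1, 0, 2, 0, -1], [0, 0, 0, -2, 0, 2, 0], [0, -1, 0, 0, -1, 0, 2]].
The roots have two lengths (squared-length ratio 2:1); the short ones are alpha_{1,2,3,4,5,7}. The associated Dynkin diagram is a chain of 7 nodes with a double edge at one end; the terminal node there is the unique long simple root (C_7), so the type is C_7 (the algebra sp(14)).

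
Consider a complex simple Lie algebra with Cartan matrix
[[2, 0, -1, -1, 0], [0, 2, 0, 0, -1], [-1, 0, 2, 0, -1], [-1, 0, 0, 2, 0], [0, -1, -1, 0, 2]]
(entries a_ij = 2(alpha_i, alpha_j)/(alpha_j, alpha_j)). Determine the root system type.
The matrix has rank 5 with 2's on the diagonal. Reading the off-diagonal entries as Dynkin edges (a single edge where a_ij = a_ji = -1; a double or triple edge where a_ij * a_ji = 2 or 3), the diagram is a chain of 5 nodes with single edges (A_5). One simple-root ordering that puts it in standard form is (alpha_4, alpha_1, alpha_3, alpha_5, alpha_2). So the algebra is type A_5, i.e. sl(6).

type A_5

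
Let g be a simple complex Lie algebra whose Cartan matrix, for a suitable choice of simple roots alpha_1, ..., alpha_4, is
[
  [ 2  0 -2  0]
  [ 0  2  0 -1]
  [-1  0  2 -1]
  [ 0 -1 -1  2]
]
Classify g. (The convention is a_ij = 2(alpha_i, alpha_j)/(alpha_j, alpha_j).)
The matrix has rank 4 with 2's on the diagonal. Reading the off-diagonal entries as Dynkin edges (a single edge where a_ij = a_ji = -1; a double or triple edge where a_ij * a_ji = 2 or 3), the diagram is a chain of 4 nodes with a double edge at one end; the terminal node there is the unique long simple root (C_4). One simple-root ordering that puts it in standard form is (alpha_2, alpha_4, alpha_3, alpha_1). So the algebra is type C_4, i.e. sp(8).

type C_4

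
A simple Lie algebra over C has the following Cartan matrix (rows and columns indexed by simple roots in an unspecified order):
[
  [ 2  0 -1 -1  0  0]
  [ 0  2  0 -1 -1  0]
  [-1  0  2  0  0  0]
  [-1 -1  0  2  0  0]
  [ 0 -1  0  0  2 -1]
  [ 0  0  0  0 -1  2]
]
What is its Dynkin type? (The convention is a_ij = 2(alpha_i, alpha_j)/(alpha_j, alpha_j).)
A_6 (sl(7))

The matrix has rank 6 with 2's on the diagonal. Reading the off-diagonal entries as Dynkin edges (a single edge where a_ij = a_ji = -1; a double or triple edge where a_ij * a_ji = 2 or 3), the diagram is a chain of 6 nodes with single edges (A_6). One simple-root ordering that puts it in standard form is (alpha_3, alpha_1, alpha_4, alpha_2, alpha_5, alpha_6). So the algebra is type A_6, i.e. sl(7).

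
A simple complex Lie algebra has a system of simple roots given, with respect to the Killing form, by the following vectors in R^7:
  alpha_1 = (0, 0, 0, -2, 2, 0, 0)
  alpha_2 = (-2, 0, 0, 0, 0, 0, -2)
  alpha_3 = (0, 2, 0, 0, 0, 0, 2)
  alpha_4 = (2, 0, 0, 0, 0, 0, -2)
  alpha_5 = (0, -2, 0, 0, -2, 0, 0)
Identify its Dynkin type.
Compute the Cartan integers a_ij = 2(alpha_i, alpha_j)/(alpha_j, alpha_j); the resulting 5x5 Cartan matrix is
[[2, 0, 0, 0, -1], [0, 2, -1, 0, 0], [0, -1, 2, -1, -1], [0, 0, -1, 2, 0], [-1, 0, -1, 0, 2]].
All simple roots have the same length, so the diagram is simply laced. The associated Dynkin diagram is a chain of 3 nodes with a fork of two nodes at one end (D_5), so the type is D_5 (the algebra so(10)).

D_5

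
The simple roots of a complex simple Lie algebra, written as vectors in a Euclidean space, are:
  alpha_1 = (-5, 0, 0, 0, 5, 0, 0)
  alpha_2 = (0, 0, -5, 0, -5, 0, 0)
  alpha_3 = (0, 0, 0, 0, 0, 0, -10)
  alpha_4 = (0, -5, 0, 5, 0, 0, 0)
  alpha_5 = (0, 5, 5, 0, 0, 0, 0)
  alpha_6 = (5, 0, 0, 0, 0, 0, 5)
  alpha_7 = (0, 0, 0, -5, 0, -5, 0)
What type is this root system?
C7

Compute the Cartan integers a_ij = 2(alpha_i, alpha_j)/(alpha_j, alpha_j); the resulting 7x7 Cartan matrix is
[[2, -1, 0, 0, 0, -1, 0], [-1, 2, 0, 0, -1, 0, 0], [0, 0, 2, 0, 0, -2, 0], [0, 0, 0, 2, -1, 0, -1], [0, -1, 0, -1, 2, 0, 0], [-1, 0, -1, 0, 0, 2, 0], [0, 0, 0, -1, 0, 0, 2]].
The roots have two lengths (squared-length ratio 2:1); the short ones are alpha_{1,2,4,5,6,7}. The associated Dynkin diagram is a chain of 7 nodes with a double edge at one end; the terminal node there is the unique long simple root (C_7), so the type is C_7 (the algebra sp(14)).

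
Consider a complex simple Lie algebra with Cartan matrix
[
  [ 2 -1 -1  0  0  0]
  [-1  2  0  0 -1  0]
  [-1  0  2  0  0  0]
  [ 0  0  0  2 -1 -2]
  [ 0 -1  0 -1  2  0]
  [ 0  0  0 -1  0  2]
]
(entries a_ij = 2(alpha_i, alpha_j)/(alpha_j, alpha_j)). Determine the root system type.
The matrix has rank 6 with 2's on the diagonal. Reading the off-diagonal entries as Dynkin edges (a single edge where a_ij = a_ji = -1; a double or triple edge where a_ij * a_ji = 2 or 3), the diagram is a chain of 6 nodes with a double edge at one end; the terminal node there is the unique short simple root (B_6). One simple-root ordering that puts it in standard form is (alpha_3, alpha_1, alpha_2, alpha_5, alpha_4, alpha_6). So the algebra is type B_6, i.e. so(13).

B_6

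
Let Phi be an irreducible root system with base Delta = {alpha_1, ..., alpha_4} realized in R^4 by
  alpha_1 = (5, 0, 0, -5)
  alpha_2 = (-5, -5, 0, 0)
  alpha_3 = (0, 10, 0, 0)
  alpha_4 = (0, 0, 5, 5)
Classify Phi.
C4

Compute the Cartan integers a_ij = 2(alpha_i, alpha_j)/(alpha_j, alpha_j); the resulting 4x4 Cartan matrix is
[[2, -1, 0, -1], [-1, 2, -1, 0], [0, -2, 2, 0], [-1, 0, 0, 2]].
The roots have two lengths (squared-length ratio 2:1); the short ones are alpha_{1,2,4}. The associated Dynkin diagram is a chain of 4 nodes with a double edge at one end; the terminal node there is the unique long simple root (C_4), so the type is C_4 (the algebra sp(8)).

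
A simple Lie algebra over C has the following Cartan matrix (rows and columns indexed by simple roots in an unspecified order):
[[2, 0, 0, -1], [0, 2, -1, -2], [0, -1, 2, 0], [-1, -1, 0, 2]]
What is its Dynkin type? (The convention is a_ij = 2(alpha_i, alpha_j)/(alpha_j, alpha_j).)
type F_4

The matrix has rank 4 with 2's on the diagonal. Reading the off-diagonal entries as Dynkin edges (a single edge where a_ij = a_ji = -1; a double or triple edge where a_ij * a_ji = 2 or 3), the diagram is a chain of 4 nodes with a double edge between the middle two (F_4). One simple-root ordering that puts it in standard form is (alpha_3, alpha_2, alpha_4, alpha_1). So the algebra is type F_4.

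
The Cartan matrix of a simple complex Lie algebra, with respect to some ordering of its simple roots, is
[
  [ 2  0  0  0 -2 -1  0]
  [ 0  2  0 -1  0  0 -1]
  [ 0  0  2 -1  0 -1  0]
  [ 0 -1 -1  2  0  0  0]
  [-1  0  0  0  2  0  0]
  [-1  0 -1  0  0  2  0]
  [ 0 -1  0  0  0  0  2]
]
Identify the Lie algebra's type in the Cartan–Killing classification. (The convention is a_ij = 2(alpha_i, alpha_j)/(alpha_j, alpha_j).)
B7

The matrix has rank 7 with 2's on the diagonal. Reading the off-diagonal entries as Dynkin edges (a single edge where a_ij = a_ji = -1; a double or triple edge where a_ij * a_ji = 2 or 3), the diagram is a chain of 7 nodes with a double edge at one end; the terminal node there is the unique short simple root (B_7). One simple-root ordering that puts it in standard form is (alpha_7, alpha_2, alpha_4, alpha_3, alpha_6, alpha_1, alpha_5). So the algebra is type B_7, i.e. so(15).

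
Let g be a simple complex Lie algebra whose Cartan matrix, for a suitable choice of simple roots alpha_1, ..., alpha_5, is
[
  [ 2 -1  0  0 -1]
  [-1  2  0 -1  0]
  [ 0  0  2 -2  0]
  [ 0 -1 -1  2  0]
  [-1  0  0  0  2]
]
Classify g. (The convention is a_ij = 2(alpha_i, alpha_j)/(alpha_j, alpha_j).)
C_5 (sp(10))

The matrix has rank 5 with 2's on the diagonal. Reading the off-diagonal entries as Dynkin edges (a single edge where a_ij = a_ji = -1; a double or triple edge where a_ij * a_ji = 2 or 3), the diagram is a chain of 5 nodes with a double edge at one end; the terminal node there is the unique long simple root (C_5). One simple-root ordering that puts it in standard form is (alpha_5, alpha_1, alpha_2, alpha_4, alpha_3). So the algebra is type C_5, i.e. sp(10).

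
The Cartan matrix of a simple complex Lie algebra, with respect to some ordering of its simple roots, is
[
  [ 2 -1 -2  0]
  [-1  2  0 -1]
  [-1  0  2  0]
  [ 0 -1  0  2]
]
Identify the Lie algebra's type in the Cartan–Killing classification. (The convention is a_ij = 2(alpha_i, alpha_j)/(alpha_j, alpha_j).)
The matrix has rank 4 with 2's on the diagonal. Reading the off-diagonal entries as Dynkin edges (a single edge where a_ij = a_ji = -1; a double or triple edge where a_ij * a_ji = 2 or 3), the diagram is a chain of 4 nodes with a double edge at one end; the terminal node there is the unique short simple root (B_4). One simple-root ordering that puts it in standard form is (alpha_4, alpha_2, alpha_1, alpha_3). So the algebra is type B_4, i.e. so(9).

B_4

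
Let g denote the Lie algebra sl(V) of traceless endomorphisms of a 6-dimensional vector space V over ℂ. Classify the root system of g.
A5

This is sl(6), which has dimension 6^2 - 1 = 35 and rank 6 - 1 = 5 (a Cartan subalgebra is the diagonal traceless matrices). In the classification of classical Lie algebras, the special linear algebra sl(n+1) has type A_n; here n = 5, so the Dynkin diagram is a chain of 5 nodes with single edges (A_5). Hence the type is A_5.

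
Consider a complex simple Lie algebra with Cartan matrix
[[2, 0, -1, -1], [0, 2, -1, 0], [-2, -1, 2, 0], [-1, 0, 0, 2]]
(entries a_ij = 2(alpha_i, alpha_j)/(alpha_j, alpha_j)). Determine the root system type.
type F_4

The matrix has rank 4 with 2's on the diagonal. Reading the off-diagonal entries as Dynkin edges (a single edge where a_ij = a_ji = -1; a double or triple edge where a_ij * a_ji = 2 or 3), the diagram is a chain of 4 nodes with a double edge between the middle two (F_4). One simple-root ordering that puts it in standard form is (alpha_2, alpha_3, alpha_1, alpha_4). So the algebra is type F_4.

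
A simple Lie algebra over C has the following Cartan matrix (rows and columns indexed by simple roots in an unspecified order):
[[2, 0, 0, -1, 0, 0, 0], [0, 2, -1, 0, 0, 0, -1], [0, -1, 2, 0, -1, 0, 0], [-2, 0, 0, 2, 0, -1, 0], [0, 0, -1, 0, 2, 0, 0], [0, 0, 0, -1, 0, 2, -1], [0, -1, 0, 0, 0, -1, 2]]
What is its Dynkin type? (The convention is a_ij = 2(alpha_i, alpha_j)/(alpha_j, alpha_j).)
The matrix has rank 7 with 2's on the diagonal. Reading the off-diagonal entries as Dynkin edges (a single edge where a_ij = a_ji = -1; a double or triple edge where a_ij * a_ji = 2 or 3), the diagram is a chain of 7 nodes with a double edge at one end; the terminal node there is the unique short simple root (B_7). One simple-root ordering that puts it in standard form is (alpha_5, alpha_3, alpha_2, alpha_7, alpha_6, alpha_4, alpha_1). So the algebra is type B_7, i.e. so(15).

type B_7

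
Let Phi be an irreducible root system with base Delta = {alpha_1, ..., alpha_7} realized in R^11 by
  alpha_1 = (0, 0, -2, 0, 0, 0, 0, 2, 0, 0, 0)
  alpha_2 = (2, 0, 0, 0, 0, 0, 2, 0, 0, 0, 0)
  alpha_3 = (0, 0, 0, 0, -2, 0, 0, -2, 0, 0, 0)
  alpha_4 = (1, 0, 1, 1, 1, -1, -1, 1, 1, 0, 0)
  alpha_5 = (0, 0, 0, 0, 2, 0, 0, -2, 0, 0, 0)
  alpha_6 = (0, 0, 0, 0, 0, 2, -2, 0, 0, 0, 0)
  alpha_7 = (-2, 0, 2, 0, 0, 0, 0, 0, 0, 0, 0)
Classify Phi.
Compute the Cartan integers a_ij = 2(alpha_i, alpha_j)/(alpha_j, alpha_j); the resulting 7x7 Cartan matrix is
[[2, 0, -1, 0, -1, 0, -1], [0, 2, 0, 0, 0, -1, -1], [-1, 0, 2, -1, 0, 0, 0], [0, 0, -1, 2, 0, 0, 0], [-1, 0, 0, 0, 2, 0, 0], [0, -1, 0, 0, 0, 2, 0], [-1, -1, 0, 0, 0, 0, 2]].
All simple roots have the same length, so the diagram is simply laced. The associated Dynkin diagram is a chain of 6 nodes with one extra node attached to the third node from one end (E_7), so the type is E_7.

E_7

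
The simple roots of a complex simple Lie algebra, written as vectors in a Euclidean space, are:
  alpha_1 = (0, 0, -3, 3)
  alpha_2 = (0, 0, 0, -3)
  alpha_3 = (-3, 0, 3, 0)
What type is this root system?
type B_3

Compute the Cartan integers a_ij = 2(alpha_i, alpha_j)/(alpha_j, alpha_j); the resulting 3x3 Cartan matrix is
[[2, -2, -1], [-1, 2, 0], [-1, 0, 2]].
The roots have two lengths (squared-length ratio 2:1); the short ones are alpha_{2}. The associated Dynkin diagram is a chain of 3 nodes with a double edge at one end; the terminal node there is the unique short simple root (B_3), so the type is B_3 (the algebra so(7)).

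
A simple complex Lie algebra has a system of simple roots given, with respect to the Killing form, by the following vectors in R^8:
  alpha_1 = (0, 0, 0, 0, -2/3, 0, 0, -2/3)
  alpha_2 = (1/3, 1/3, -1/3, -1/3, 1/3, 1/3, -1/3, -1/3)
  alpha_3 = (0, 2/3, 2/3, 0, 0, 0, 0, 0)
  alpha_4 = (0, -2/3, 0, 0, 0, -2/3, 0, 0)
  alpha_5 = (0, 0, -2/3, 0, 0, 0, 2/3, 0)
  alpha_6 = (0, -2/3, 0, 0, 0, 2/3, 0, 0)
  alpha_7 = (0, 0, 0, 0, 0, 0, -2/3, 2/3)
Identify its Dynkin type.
Compute the Cartan integers a_ij = 2(alpha_i, alpha_j)/(alpha_j, alpha_j); the resulting 7x7 Cartan matrix is
[[2, 0, 0, 0, 0, 0, -1], [0, 2, 0, -1, 0, 0, 0], [0, 0, 2, -1, -1, -1, 0], [0, -1, -1, 2, 0, 0, 0], [0, 0, -1, 0, 2, 0, -1], [0, 0, -1, 0, 0, 2, 0], [-1, 0, 0, 0, -1, 0, 2]].
All simple roots have the same length, so the diagram is simply laced. The associated Dynkin diagram is a chain of 6 nodes with one extra node attached to the third node from one end (E_7), so the type is E_7.

E_7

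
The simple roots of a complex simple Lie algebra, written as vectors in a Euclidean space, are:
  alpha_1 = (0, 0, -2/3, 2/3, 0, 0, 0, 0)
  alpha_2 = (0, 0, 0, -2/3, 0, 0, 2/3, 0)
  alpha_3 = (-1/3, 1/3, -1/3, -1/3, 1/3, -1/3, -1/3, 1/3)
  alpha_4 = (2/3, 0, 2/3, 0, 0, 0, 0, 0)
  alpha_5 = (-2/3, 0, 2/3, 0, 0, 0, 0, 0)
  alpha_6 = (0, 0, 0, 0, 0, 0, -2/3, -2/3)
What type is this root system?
E_6

Compute the Cartan integers a_ij = 2(alpha_i, alpha_j)/(alpha_j, alpha_j); the resulting 6x6 Cartan matrix is
[[2, -1, 0, -1, -1, 0], [-1, 2, 0, 0, 0, -1], [0, 0, 2, -1, 0, 0], [-1, 0, -1, 2, 0, 0], [-1, 0, 0, 0, 2, 0], [0, -1, 0, 0, 0, 2]].
All simple roots have the same length, so the diagram is simply laced. The associated Dynkin diagram is a chain of 5 nodes with one extra node attached to the third node from one end (E_6), so the type is E_6.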